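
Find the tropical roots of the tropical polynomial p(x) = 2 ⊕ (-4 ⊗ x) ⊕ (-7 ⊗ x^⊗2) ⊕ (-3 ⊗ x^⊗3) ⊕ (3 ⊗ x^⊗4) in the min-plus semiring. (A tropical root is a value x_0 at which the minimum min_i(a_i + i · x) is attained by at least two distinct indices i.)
Roots: {-6, -4, 3, 6}

Each tropical root is a break point of the lower envelope of the lines y = a_i + i · x (there are 5 lines, with slopes 0, 1, ..., 4). Only the lines that attain the minimum somewhere contribute to roots; other lines are dominated. Here the surviving (envelope) indices are i = 4, i = 3, i = 2, i = 1, i = 0.
Intersections between consecutive envelope lines give the roots: for adjacent envelope indices i < j the intersection is x = (a_i − a_j) / (j − i). Reading off the sorted break points: {-6, -4, 3, 6}.
Verification: at each break x_0, at least two indices attain the minimum of min_i(a_i + i · x_0).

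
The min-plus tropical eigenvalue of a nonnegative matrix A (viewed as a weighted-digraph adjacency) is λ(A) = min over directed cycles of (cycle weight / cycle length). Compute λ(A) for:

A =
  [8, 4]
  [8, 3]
λ(A) = 3

Enumerate directed cycles and compute their means (weight / length). Sample:
  cycle 0 → 0: weight = 8, length = 1, mean = 8/1 ≈ 8.000
  cycle 1 → 1: weight = 3, length = 1, mean = 3/1 ≈ 3.000
  cycle 0 → 1 → 0: weight = 12, length = 2, mean = 12/2 ≈ 6.000
  cycle 1 → 0 → 1: weight = 12, length = 2, mean = 12/2 ≈ 6.000
Minimum mean = 3.000, attained e.g. along the cycle 1 → 1 with weight 3 and length 1. So λ(A) = 3/1 = 3.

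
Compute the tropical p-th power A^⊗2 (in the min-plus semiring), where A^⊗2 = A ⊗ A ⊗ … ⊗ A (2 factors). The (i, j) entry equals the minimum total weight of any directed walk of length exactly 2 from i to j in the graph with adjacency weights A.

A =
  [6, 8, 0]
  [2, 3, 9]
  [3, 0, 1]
A^⊗2 =
  [3, 0, 1]
  [5, 6, 2]
  [2, 1, 2]

Each entry (A^⊗2)_ij equals the minimum over all length-2 walks i = v_0 → v_1 → … → v_2 = j of Σ_t A[v_t][v_{t+1}]. For example, for (i, j) = (0, 2) we minimise over 3 possible intermediate vertex sequences; the minimum is 1, attained along the walk 0 → 2 → 2.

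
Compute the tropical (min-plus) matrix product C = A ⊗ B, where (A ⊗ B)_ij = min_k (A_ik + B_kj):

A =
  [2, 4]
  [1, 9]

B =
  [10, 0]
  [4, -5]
A ⊗ B =
  [8, -1]
  [11, 1]

Apply the min-plus product entry-by-entry:
  C[0][0] = min over k of (A[0][0] + B[0][0] = 2 + 10 = 12, A[0][1] + B[1][0] = 4 + 4 = 8) = 8 (attained at k = 1)
  C[0][1] = min over k of (A[0][0] + B[0][1] = 2 + 0 = 2, A[0][1] + B[1][1] = 4 + -5 = -1) = -1 (attained at k = 1)
  C[1][0] = min over k of (A[1][0] + B[0][0] = 1 + 10 = 11, A[1][1] + B[1][0] = 9 + 4 = 13) = 11 (attained at k = 0)
  C[1][1] = min over k of (A[1][0] + B[0][1] = 1 + 0 = 1, A[1][1] + B[1][1] = 9 + -5 = 4) = 1 (attained at k = 0)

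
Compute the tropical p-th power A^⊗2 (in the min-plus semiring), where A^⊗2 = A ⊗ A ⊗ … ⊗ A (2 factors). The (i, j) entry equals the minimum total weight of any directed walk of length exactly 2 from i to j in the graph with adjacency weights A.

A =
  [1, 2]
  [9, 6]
A^⊗2 =
  [2, 3]
  [10, 11]

Each entry (A^⊗2)_ij equals the minimum over all length-2 walks i = v_0 → v_1 → … → v_2 = j of Σ_t A[v_t][v_{t+1}]. For example, for (i, j) = (0, 1) we minimise over 2 possible intermediate vertex sequences; the minimum is 3, attained along the walk 0 → 0 → 1.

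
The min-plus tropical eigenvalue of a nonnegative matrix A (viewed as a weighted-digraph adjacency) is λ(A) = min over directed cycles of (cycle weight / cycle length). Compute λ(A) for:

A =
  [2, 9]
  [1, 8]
λ(A) = 2

Enumerate directed cycles and compute their means (weight / length). Sample:
  cycle 0 → 0: weight = 2, length = 1, mean = 2/1 ≈ 2.000
  cycle 1 → 1: weight = 8, length = 1, mean = 8/1 ≈ 8.000
  cycle 0 → 1 → 0: weight = 10, length = 2, mean = 10/2 ≈ 5.000
  cycle 1 → 0 → 1: weight = 10, length = 2, mean = 10/2 ≈ 5.000
Minimum mean = 2.000, attained e.g. along the cycle 0 → 0 with weight 2 and length 1. So λ(A) = 2/1 = 2.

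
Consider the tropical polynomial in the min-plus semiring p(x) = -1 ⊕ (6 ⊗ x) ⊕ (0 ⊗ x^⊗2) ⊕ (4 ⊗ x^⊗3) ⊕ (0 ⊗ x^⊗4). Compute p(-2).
p(-2) = -8

A tropical monomial a ⊗ x^⊗i evaluates to a + i · x. Evaluating each term at x = -2:
  Term 0 contributes -1 + 0 · -2 = -1
  Term 1 contributes 6 + 1 · -2 = 4
  Term 2 contributes 0 + 2 · -2 = -4
  Term 3 contributes 4 + 3 · -2 = -2
  Term 4 contributes 0 + 4 · -2 = -8
p(-2) = ⊕ of these = min[-1, 4, -4, -2, -8] = -8.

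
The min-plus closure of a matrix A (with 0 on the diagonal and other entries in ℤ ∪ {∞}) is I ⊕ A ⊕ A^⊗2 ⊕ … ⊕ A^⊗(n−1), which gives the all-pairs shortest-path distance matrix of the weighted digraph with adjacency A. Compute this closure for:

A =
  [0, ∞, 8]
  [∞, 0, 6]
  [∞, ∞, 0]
Closure =
  [0, ∞, 8]
  [∞, 0, 6]
  [∞, ∞, 0]

This is the Floyd-Warshall all-pairs shortest-path computation. For each intermediate vertex k = 0, 1, …, 2, update dist[i][j] ← min(dist[i][j], dist[i][k] + dist[k][j]). The final matrix gives, for each (i, j), the minimum total weight of any directed path from i to j (possibly empty when i = j).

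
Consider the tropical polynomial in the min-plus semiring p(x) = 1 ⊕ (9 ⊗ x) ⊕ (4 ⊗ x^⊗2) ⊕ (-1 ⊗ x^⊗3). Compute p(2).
p(2) = 1

A tropical monomial a ⊗ x^⊗i evaluates to a + i · x. Evaluating each term at x = 2:
  Term 0 contributes 1 + 0 · 2 = 1
  Term 1 contributes 9 + 1 · 2 = 11
  Term 2 contributes 4 + 2 · 2 = 8
  Term 3 contributes -1 + 3 · 2 = 5
p(2) = ⊕ of these = min[1, 11, 8, 5] = 1.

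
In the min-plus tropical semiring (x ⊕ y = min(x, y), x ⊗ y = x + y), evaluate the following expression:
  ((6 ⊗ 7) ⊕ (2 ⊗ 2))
((6 ⊗ 7) ⊕ (2 ⊗ 2)) = 4

Expand innermost to outermost. Recall ⊕ takes the minimum of its arguments and ⊗ takes their sum. Working out the expression ((6 ⊗ 7) ⊕ (2 ⊗ 2)) gives 4.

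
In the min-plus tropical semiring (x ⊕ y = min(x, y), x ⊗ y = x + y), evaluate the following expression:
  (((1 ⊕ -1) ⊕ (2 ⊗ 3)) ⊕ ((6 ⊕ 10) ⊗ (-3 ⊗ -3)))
(((1 ⊕ -1) ⊕ (2 ⊗ 3)) ⊕ ((6 ⊕ 10) ⊗ (-3 ⊗ -3))) = -1

Expand innermost to outermost. Recall ⊕ takes the minimum of its arguments and ⊗ takes their sum. Working out the expression (((1 ⊕ -1) ⊕ (2 ⊗ 3)) ⊕ ((6 ⊕ 10) ⊗ (-3 ⊗ -3))) gives -1.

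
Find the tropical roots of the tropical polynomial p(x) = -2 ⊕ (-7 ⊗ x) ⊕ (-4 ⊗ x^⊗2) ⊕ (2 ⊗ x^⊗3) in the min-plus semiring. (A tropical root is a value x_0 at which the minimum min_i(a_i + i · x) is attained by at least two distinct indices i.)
Roots: {-6, -3, 5}

Each tropical root is a break point of the lower envelope of the lines y = a_i + i · x (there are 4 lines, with slopes 0, 1, ..., 3). Only the lines that attain the minimum somewhere contribute to roots; other lines are dominated. Here the surviving (envelope) indices are i = 3, i = 2, i = 1, i = 0.
Intersections between consecutive envelope lines give the roots: for adjacent envelope indices i < j the intersection is x = (a_i − a_j) / (j − i). Reading off the sorted break points: {-6, -3, 5}.
Verification: at each break x_0, at least two indices attain the minimum of min_i(a_i + i · x_0).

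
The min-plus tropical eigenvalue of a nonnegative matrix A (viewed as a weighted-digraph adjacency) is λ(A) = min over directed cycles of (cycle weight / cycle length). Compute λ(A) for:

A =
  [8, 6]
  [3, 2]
λ(A) = 2

Enumerate directed cycles and compute their means (weight / length). Sample:
  cycle 0 → 0: weight = 8, length = 1, mean = 8/1 ≈ 8.000
  cycle 1 → 1: weight = 2, length = 1, mean = 2/1 ≈ 2.000
  cycle 0 → 1 → 0: weight = 9, length = 2, mean = 9/2 ≈ 4.500
  cycle 1 → 0 → 1: weight = 9, length = 2, mean = 9/2 ≈ 4.500
Minimum mean = 2.000, attained e.g. along the cycle 1 → 1 with weight 2 and length 1. So λ(A) = 2/1 = 2.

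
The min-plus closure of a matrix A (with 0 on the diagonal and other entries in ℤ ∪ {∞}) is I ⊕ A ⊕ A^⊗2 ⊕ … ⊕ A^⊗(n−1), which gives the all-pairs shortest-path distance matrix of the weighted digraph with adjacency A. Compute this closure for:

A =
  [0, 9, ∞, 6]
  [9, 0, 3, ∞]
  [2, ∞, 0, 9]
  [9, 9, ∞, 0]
Closure =
  [0, 9, 12, 6]
  [5, 0, 3, 11]
  [2, 11, 0, 8]
  [9, 9, 12, 0]

This is the Floyd-Warshall all-pairs shortest-path computation. For each intermediate vertex k = 0, 1, …, 3, update dist[i][j] ← min(dist[i][j], dist[i][k] + dist[k][j]). The final matrix gives, for each (i, j), the minimum total weight of any directed path from i to j (possibly empty when i = j).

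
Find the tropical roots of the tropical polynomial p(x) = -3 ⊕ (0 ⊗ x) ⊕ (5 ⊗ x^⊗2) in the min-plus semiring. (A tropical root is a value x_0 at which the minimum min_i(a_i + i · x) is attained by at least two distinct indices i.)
Roots: {-5, -3}

Each tropical root is a break point of the lower envelope of the lines y = a_i + i · x (there are 3 lines, with slopes 0, 1, ..., 2). Only the lines that attain the minimum somewhere contribute to roots; other lines are dominated. Here the surviving (envelope) indices are i = 2, i = 1, i = 0.
Intersections between consecutive envelope lines give the roots: for adjacent envelope indices i < j the intersection is x = (a_i − a_j) / (j − i). Reading off the sorted break points: {-5, -3}.
Verification: at each break x_0, at least two indices attain the minimum of min_i(a_i + i · x_0).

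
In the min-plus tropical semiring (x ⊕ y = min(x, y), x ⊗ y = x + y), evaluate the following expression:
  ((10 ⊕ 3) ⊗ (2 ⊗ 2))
((10 ⊕ 3) ⊗ (2 ⊗ 2)) = 7

Expand innermost to outermost. Recall ⊕ takes the minimum of its arguments and ⊗ takes their sum. Working out the expression ((10 ⊕ 3) ⊗ (2 ⊗ 2)) gives 7.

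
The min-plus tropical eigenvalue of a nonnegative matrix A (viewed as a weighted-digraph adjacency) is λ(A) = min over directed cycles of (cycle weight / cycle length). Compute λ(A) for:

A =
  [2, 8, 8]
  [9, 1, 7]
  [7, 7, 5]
λ(A) = 1

Enumerate directed cycles and compute their means (weight / length). Sample:
  cycle 0 → 0: weight = 2, length = 1, mean = 2/1 ≈ 2.000
  cycle 1 → 1: weight = 1, length = 1, mean = 1/1 ≈ 1.000
  cycle 2 → 2: weight = 5, length = 1, mean = 5/1 ≈ 5.000
  cycle 0 → 1 → 0: weight = 17, length = 2, mean = 17/2 ≈ 8.500
  cycle 0 → 2 → 0: weight = 15, length = 2, mean = 15/2 ≈ 7.500
  cycle 1 → 0 → 1: weight = 17, length = 2, mean = 17/2 ≈ 8.500
Minimum mean = 1.000, attained e.g. along the cycle 1 → 1 with weight 1 and length 1. So λ(A) = 1/1 = 1.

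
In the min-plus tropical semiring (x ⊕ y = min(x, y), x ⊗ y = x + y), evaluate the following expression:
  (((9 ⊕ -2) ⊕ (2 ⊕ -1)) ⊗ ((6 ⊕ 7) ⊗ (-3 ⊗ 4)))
(((9 ⊕ -2) ⊕ (2 ⊕ -1)) ⊗ ((6 ⊕ 7) ⊗ (-3 ⊗ 4))) = 5

Expand innermost to outermost. Recall ⊕ takes the minimum of its arguments and ⊗ takes their sum. Working out the expression (((9 ⊕ -2) ⊕ (2 ⊕ -1)) ⊗ ((6 ⊕ 7) ⊗ (-3 ⊗ 4))) gives 5.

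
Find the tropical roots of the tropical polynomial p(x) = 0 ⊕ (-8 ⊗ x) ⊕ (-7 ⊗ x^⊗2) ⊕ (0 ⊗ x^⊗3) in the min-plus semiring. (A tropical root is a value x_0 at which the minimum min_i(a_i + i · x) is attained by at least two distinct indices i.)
Roots: {-7, -1, 8}

Each tropical root is a break point of the lower envelope of the lines y = a_i + i · x (there are 4 lines, with slopes 0, 1, ..., 3). Only the lines that attain the minimum somewhere contribute to roots; other lines are dominated. Here the surviving (envelope) indices are i = 3, i = 2, i = 1, i = 0.
Intersections between consecutive envelope lines give the roots: for adjacent envelope indices i < j the intersection is x = (a_i − a_j) / (j − i). Reading off the sorted break points: {-7, -1, 8}.
Verification: at each break x_0, at least two indices attain the minimum of min_i(a_i + i · x_0).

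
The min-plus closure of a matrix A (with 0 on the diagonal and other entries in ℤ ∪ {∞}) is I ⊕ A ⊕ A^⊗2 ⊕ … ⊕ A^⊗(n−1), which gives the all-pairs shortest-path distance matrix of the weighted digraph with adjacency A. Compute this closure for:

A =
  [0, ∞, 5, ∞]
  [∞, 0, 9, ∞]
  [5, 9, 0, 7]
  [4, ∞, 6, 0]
Closure =
  [0, 14, 5, 12]
  [14, 0, 9, 16]
  [5, 9, 0, 7]
  [4, 15, 6, 0]

This is the Floyd-Warshall all-pairs shortest-path computation. For each intermediate vertex k = 0, 1, …, 3, update dist[i][j] ← min(dist[i][j], dist[i][k] + dist[k][j]). The final matrix gives, for each (i, j), the minimum total weight of any directed path from i to j (possibly empty when i = j).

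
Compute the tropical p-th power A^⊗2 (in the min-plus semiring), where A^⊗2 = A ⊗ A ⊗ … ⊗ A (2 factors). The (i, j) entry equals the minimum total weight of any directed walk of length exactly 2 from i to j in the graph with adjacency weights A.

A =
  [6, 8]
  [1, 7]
A^⊗2 =
  [9, 14]
  [7, 9]

Each entry (A^⊗2)_ij equals the minimum over all length-2 walks i = v_0 → v_1 → … → v_2 = j of Σ_t A[v_t][v_{t+1}]. For example, for (i, j) = (0, 1) we minimise over 2 possible intermediate vertex sequences; the minimum is 14, attained along the walk 0 → 0 → 1.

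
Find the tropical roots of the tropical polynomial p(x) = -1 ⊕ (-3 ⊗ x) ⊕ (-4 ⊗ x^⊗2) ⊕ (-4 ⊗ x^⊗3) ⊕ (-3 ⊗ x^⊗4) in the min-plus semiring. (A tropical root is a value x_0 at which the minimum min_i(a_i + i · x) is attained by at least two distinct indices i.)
Roots: {-1, 0, 1, 2}

Each tropical root is a break point of the lower envelope of the lines y = a_i + i · x (there are 5 lines, with slopes 0, 1, ..., 4). Only the lines that attain the minimum somewhere contribute to roots; other lines are dominated. Here the surviving (envelope) indices are i = 4, i = 3, i = 2, i = 1, i = 0.
Intersections between consecutive envelope lines give the roots: for adjacent envelope indices i < j the intersection is x = (a_i − a_j) / (j − i). Reading off the sorted break points: {-1, 0, 1, 2}.
Verification: at each break x_0, at least two indices attain the minimum of min_i(a_i + i · x_0).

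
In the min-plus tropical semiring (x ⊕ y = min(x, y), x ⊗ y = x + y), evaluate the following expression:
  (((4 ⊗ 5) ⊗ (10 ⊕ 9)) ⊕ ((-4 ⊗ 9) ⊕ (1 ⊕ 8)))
(((4 ⊗ 5) ⊗ (10 ⊕ 9)) ⊕ ((-4 ⊗ 9) ⊕ (1 ⊕ 8))) = 1

Expand innermost to outermost. Recall ⊕ takes the minimum of its arguments and ⊗ takes their sum. Working out the expression (((4 ⊗ 5) ⊗ (10 ⊕ 9)) ⊕ ((-4 ⊗ 9) ⊕ (1 ⊕ 8))) gives 1.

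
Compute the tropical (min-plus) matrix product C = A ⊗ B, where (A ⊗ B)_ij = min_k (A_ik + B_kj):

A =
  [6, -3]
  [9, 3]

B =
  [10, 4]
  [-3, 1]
A ⊗ B =
  [-6, -2]
  [0, 4]

Apply the min-plus product entry-by-entry:
  C[0][0] = min over k of (A[0][0] + B[0][0] = 6 + 10 = 16, A[0][1] + B[1][0] = -3 + -3 = -6) = -6 (attained at k = 1)
  C[0][1] = min over k of (A[0][0] + B[0][1] = 6 + 4 = 10, A[0][1] + B[1][1] = -3 + 1 = -2) = -2 (attained at k = 1)
  C[1][0] = min over k of (A[1][0] + B[0][0] = 9 + 10 = 19, A[1][1] + B[1][0] = 3 + -3 = 0) = 0 (attained at k = 1)
  C[1][1] = min over k of (A[1][0] + B[0][1] = 9 + 4 = 13, A[1][1] + B[1][1] = 3 + 1 = 4) = 4 (attained at k = 1)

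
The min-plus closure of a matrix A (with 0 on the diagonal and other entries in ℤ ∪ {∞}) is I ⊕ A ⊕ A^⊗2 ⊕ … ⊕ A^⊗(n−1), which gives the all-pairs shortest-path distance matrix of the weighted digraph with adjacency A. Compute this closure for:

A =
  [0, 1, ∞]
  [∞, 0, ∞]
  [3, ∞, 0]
Closure =
  [0, 1, ∞]
  [∞, 0, ∞]
  [3, 4, 0]

This is the Floyd-Warshall all-pairs shortest-path computation. For each intermediate vertex k = 0, 1, …, 2, update dist[i][j] ← min(dist[i][j], dist[i][k] + dist[k][j]). The final matrix gives, for each (i, j), the minimum total weight of any directed path from i to j (possibly empty when i = j).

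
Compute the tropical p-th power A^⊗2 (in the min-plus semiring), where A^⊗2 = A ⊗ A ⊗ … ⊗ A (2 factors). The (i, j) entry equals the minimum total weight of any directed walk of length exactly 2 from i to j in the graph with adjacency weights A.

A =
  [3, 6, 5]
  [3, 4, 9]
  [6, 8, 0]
A^⊗2 =
  [6, 9, 5]
  [6, 8, 8]
  [6, 8, 0]

Each entry (A^⊗2)_ij equals the minimum over all length-2 walks i = v_0 → v_1 → … → v_2 = j of Σ_t A[v_t][v_{t+1}]. For example, for (i, j) = (0, 2) we minimise over 3 possible intermediate vertex sequences; the minimum is 5, attained along the walk 0 → 2 → 2.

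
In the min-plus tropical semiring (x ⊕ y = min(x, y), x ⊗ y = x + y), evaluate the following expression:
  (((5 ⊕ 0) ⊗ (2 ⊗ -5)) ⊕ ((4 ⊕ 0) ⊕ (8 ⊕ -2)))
(((5 ⊕ 0) ⊗ (2 ⊗ -5)) ⊕ ((4 ⊕ 0) ⊕ (8 ⊕ -2))) = -3

Expand innermost to outermost. Recall ⊕ takes the minimum of its arguments and ⊗ takes their sum. Working out the expression (((5 ⊕ 0) ⊗ (2 ⊗ -5)) ⊕ ((4 ⊕ 0) ⊕ (8 ⊕ -2))) gives -3.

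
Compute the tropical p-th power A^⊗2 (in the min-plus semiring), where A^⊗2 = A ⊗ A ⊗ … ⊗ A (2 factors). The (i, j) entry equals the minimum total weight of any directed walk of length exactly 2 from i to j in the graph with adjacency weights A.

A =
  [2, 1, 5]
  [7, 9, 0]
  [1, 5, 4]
A^⊗2 =
  [4, 3, 1]
  [1, 5, 4]
  [3, 2, 5]

Each entry (A^⊗2)_ij equals the minimum over all length-2 walks i = v_0 → v_1 → … → v_2 = j of Σ_t A[v_t][v_{t+1}]. For example, for (i, j) = (0, 2) we minimise over 3 possible intermediate vertex sequences; the minimum is 1, attained along the walk 0 → 1 → 2.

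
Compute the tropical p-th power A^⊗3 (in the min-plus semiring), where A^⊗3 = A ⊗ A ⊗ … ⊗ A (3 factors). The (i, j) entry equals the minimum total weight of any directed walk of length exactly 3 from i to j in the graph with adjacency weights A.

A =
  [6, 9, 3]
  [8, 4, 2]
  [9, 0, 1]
A^⊗3 =
  [11, 4, 5]
  [10, 3, 4]
  [9, 2, 3]

Each entry (A^⊗3)_ij equals the minimum over all length-3 walks i = v_0 → v_1 → … → v_3 = j of Σ_t A[v_t][v_{t+1}]. For example, for (i, j) = (0, 2) we minimise over 9 possible intermediate vertex sequences; the minimum is 5, attained along the walk 0 → 2 → 1 → 2.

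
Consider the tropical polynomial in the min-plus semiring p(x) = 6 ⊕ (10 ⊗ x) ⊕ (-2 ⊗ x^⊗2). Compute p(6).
p(6) = 6

A tropical monomial a ⊗ x^⊗i evaluates to a + i · x. Evaluating each term at x = 6:
  Term 0 contributes 6 + 0 · 6 = 6
  Term 1 contributes 10 + 1 · 6 = 16
  Term 2 contributes -2 + 2 · 6 = 10
p(6) = ⊕ of these = min[6, 16, 10] = 6.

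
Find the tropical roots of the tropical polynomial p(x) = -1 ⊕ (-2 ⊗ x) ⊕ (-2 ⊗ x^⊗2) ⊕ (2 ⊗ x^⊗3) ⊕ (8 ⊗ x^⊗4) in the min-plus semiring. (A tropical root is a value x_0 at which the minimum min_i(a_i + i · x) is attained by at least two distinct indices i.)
Roots: {-6, -4, 0, 1}

Each tropical root is a break point of the lower envelope of the lines y = a_i + i · x (there are 5 lines, with slopes 0, 1, ..., 4). Only the lines that attain the minimum somewhere contribute to roots; other lines are dominated. Here the surviving (envelope) indices are i = 4, i = 3, i = 2, i = 1, i = 0.
Intersections between consecutive envelope lines give the roots: for adjacent envelope indices i < j the intersection is x = (a_i − a_j) / (j − i). Reading off the sorted break points: {-6, -4, 0, 1}.
Verification: at each break x_0, at least two indices attain the minimum of min_i(a_i + i · x_0).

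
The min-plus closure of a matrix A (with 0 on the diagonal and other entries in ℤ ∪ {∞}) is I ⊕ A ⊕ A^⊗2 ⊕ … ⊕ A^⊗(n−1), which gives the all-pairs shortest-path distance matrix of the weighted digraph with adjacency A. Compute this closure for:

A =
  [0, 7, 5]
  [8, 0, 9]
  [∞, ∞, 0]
Closure =
  [0, 7, 5]
  [8, 0, 9]
  [∞, ∞, 0]

This is the Floyd-Warshall all-pairs shortest-path computation. For each intermediate vertex k = 0, 1, …, 2, update dist[i][j] ← min(dist[i][j], dist[i][k] + dist[k][j]). The final matrix gives, for each (i, j), the minimum total weight of any directed path from i to j (possibly empty when i = j).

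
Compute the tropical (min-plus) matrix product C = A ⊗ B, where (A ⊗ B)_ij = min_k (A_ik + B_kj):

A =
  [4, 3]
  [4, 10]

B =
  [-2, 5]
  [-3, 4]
A ⊗ B =
  [0, 7]
  [2, 9]

Apply the min-plus product entry-by-entry:
  C[0][0] = min over k of (A[0][0] + B[0][0] = 4 + -2 = 2, A[0][1] + B[1][0] = 3 + -3 = 0) = 0 (attained at k = 1)
  C[0][1] = min over k of (A[0][0] + B[0][1] = 4 + 5 = 9, A[0][1] + B[1][1] = 3 + 4 = 7) = 7 (attained at k = 1)
  C[1][0] = min over k of (A[1][0] + B[0][0] = 4 + -2 = 2, A[1][1] + B[1][0] = 10 + -3 = 7) = 2 (attained at k = 0)
  C[1][1] = min over k of (A[1][0] + B[0][1] = 4 + 5 = 9, A[1][1] + B[1][1] = 10 + 4 = 14) = 9 (attained at k = 0)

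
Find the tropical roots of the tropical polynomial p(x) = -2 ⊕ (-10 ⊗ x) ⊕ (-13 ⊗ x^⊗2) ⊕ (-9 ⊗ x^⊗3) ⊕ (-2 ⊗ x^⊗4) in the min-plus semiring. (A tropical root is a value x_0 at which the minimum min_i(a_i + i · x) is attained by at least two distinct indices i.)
Roots: {-7, -4, 3, 8}

Each tropical root is a break point of the lower envelope of the lines y = a_i + i · x (there are 5 lines, with slopes 0, 1, ..., 4). Only the lines that attain the minimum somewhere contribute to roots; other lines are dominated. Here the surviving (envelope) indices are i = 4, i = 3, i = 2, i = 1, i = 0.
Intersections between consecutive envelope lines give the roots: for adjacent envelope indices i < j the intersection is x = (a_i − a_j) / (j − i). Reading off the sorted break points: {-7, -4, 3, 8}.
Verification: at each break x_0, at least two indices attain the minimum of min_i(a_i + i · x_0).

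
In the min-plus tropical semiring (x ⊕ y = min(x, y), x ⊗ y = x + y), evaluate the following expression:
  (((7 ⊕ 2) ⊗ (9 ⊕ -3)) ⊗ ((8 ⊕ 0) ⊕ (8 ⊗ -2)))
(((7 ⊕ 2) ⊗ (9 ⊕ -3)) ⊗ ((8 ⊕ 0) ⊕ (8 ⊗ -2))) = -1

Expand innermost to outermost. Recall ⊕ takes the minimum of its arguments and ⊗ takes their sum. Working out the expression (((7 ⊕ 2) ⊗ (9 ⊕ -3)) ⊗ ((8 ⊕ 0) ⊕ (8 ⊗ -2))) gives -1.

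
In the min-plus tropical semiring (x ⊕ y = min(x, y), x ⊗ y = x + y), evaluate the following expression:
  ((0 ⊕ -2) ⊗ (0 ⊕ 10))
((0 ⊕ -2) ⊗ (0 ⊕ 10)) = -2

Expand innermost to outermost. Recall ⊕ takes the minimum of its arguments and ⊗ takes their sum. Working out the expression ((0 ⊕ -2) ⊗ (0 ⊕ 10)) gives -2.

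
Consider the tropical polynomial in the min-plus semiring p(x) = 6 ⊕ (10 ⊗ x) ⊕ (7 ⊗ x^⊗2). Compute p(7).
p(7) = 6

A tropical monomial a ⊗ x^⊗i evaluates to a + i · x. Evaluating each term at x = 7:
  Term 0 contributes 6 + 0 · 7 = 6
  Term 1 contributes 10 + 1 · 7 = 17
  Term 2 contributes 7 + 2 · 7 = 21
p(7) = ⊕ of these = min[6, 17, 21] = 6.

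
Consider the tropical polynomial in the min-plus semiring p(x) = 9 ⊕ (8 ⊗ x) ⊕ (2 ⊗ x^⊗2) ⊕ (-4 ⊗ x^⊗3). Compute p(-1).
p(-1) = -7

A tropical monomial a ⊗ x^⊗i evaluates to a + i · x. Evaluating each term at x = -1:
  Term 0 contributes 9 + 0 · -1 = 9
  Term 1 contributes 8 + 1 · -1 = 7
  Term 2 contributes 2 + 2 · -1 = 0
  Term 3 contributes -4 + 3 · -1 = -7
p(-1) = ⊕ of these = min[9, 7, 0, -7] = -7.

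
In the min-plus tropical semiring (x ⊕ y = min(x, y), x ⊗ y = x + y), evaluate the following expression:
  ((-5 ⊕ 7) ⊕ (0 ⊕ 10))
((-5 ⊕ 7) ⊕ (0 ⊕ 10)) = -5

Expand innermost to outermost. Recall ⊕ takes the minimum of its arguments and ⊗ takes their sum. Working out the expression ((-5 ⊕ 7) ⊕ (0 ⊕ 10)) gives -5.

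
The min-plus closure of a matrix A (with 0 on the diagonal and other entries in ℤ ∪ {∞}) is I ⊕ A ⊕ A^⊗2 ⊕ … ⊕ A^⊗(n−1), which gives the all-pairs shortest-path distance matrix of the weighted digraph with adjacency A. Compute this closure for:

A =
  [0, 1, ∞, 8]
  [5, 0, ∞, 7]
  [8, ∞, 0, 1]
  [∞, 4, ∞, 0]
Closure =
  [0, 1, ∞, 8]
  [5, 0, ∞, 7]
  [8, 5, 0, 1]
  [9, 4, ∞, 0]

This is the Floyd-Warshall all-pairs shortest-path computation. For each intermediate vertex k = 0, 1, …, 3, update dist[i][j] ← min(dist[i][j], dist[i][k] + dist[k][j]). The final matrix gives, for each (i, j), the minimum total weight of any directed path from i to j (possibly empty when i = j).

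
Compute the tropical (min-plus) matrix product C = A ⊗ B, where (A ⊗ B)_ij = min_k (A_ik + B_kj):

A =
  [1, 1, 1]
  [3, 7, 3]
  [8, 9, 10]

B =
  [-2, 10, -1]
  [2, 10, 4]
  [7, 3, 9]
A ⊗ B =
  [-1, 4, 0]
  [1, 6, 2]
  [6, 13, 7]

Apply the min-plus product entry-by-entry:
  C[0][0] = min over k of (A[0][0] + B[0][0] = 1 + -2 = -1, A[0][1] + B[1][0] = 1 + 2 = 3, A[0][2] + B[2][0] = 1 + 7 = 8) = -1 (attained at k = 0)
  C[0][1] = min over k of (A[0][0] + B[0][1] = 1 + 10 = 11, A[0][1] + B[1][1] = 1 + 10 = 11, A[0][2] + B[2][1] = 1 + 3 = 4) = 4 (attained at k = 2)
  C[0][2] = min over k of (A[0][0] + B[0][2] = 1 + -1 = 0, A[0][1] + B[1][2] = 1 + 4 = 5, A[0][2] + B[2][2] = 1 + 9 = 10) = 0 (attained at k = 0)
  C[1][0] = min over k of (A[1][0] + B[0][0] = 3 + -2 = 1, A[1][1] + B[1][0] = 7 + 2 = 9, A[1][2] + B[2][0] = 3 + 7 = 10) = 1 (attained at k = 0)
  C[1][1] = min over k of (A[1][0] + B[0][1] = 3 + 10 = 13, A[1][1] + B[1][1] = 7 + 10 = 17, A[1][2] + B[2][1] = 3 + 3 = 6) = 6 (attained at k = 2)
  C[1][2] = min over k of (A[1][0] + B[0][2] = 3 + -1 = 2, A[1][1] + B[1][2] = 7 + 4 = 11, A[1][2] + B[2][2] = 3 + 9 = 12) = 2 (attained at k = 0)
  C[2][0] = min over k of (A[2][0] + B[0][0] = 8 + -2 = 6, A[2][1] + B[1][0] = 9 + 2 = 11, A[2][2] + B[2][0] = 10 + 7 = 17) = 6 (attained at k = 0)
  C[2][1] = min over k of (A[2][0] + B[0][1] = 8 + 10 = 18, A[2][1] + B[1][1] = 9 + 10 = 19, A[2][2] + B[2][1] = 10 + 3 = 13) = 13 (attained at k = 2)
  C[2][2] = min over k of (A[2][0] + B[0][2] = 8 + -1 = 7, A[2][1] + B[1][2] = 9 + 4 = 13, A[2][2] + B[2][2] = 10 + 9 = 19) = 7 (attained at k = 0)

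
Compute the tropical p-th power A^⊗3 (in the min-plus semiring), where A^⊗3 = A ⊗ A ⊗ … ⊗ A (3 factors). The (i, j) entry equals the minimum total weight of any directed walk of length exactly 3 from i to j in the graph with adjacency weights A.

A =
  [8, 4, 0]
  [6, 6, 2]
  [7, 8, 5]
A^⊗3 =
  [12, 11, 7]
  [13, 13, 9]
  [14, 15, 12]

Each entry (A^⊗3)_ij equals the minimum over all length-3 walks i = v_0 → v_1 → … → v_3 = j of Σ_t A[v_t][v_{t+1}]. For example, for (i, j) = (0, 2) we minimise over 9 possible intermediate vertex sequences; the minimum is 7, attained along the walk 0 → 2 → 0 → 2.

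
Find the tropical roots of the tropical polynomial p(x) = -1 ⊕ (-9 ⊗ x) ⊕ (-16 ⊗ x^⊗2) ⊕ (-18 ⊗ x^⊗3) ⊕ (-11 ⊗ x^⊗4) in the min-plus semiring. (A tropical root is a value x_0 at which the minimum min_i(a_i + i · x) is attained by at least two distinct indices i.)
Roots: {-7, 2, 7, 8}

Each tropical root is a break point of the lower envelope of the lines y = a_i + i · x (there are 5 lines, with slopes 0, 1, ..., 4). Only the lines that attain the minimum somewhere contribute to roots; other lines are dominated. Here the surviving (envelope) indices are i = 4, i = 3, i = 2, i = 1, i = 0.
Intersections between consecutive envelope lines give the roots: for adjacent envelope indices i < j the intersection is x = (a_i − a_j) / (j − i). Reading off the sorted break points: {-7, 2, 7, 8}.
Verification: at each break x_0, at least two indices attain the minimum of min_i(a_i + i · x_0).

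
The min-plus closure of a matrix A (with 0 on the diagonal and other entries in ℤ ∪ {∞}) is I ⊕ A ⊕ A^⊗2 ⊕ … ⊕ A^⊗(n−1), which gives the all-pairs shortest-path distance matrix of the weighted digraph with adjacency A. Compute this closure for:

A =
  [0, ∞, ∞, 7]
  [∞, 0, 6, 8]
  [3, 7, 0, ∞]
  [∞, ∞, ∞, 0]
Closure =
  [0, ∞, ∞, 7]
  [9, 0, 6, 8]
  [3, 7, 0, 10]
  [∞, ∞, ∞, 0]

This is the Floyd-Warshall all-pairs shortest-path computation. For each intermediate vertex k = 0, 1, …, 3, update dist[i][j] ← min(dist[i][j], dist[i][k] + dist[k][j]). The final matrix gives, for each (i, j), the minimum total weight of any directed path from i to j (possibly empty when i = j).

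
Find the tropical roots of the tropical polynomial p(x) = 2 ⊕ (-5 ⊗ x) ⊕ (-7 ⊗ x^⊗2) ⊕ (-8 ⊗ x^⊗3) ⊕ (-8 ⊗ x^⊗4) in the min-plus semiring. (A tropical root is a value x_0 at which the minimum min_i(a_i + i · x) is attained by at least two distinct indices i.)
Roots: {0, 1, 2, 7}

Each tropical root is a break point of the lower envelope of the lines y = a_i + i · x (there are 5 lines, with slopes 0, 1, ..., 4). Only the lines that attain the minimum somewhere contribute to roots; other lines are dominated. Here the surviving (envelope) indices are i = 4, i = 3, i = 2, i = 1, i = 0.
Intersections between consecutive envelope lines give the roots: for adjacent envelope indices i < j the intersection is x = (a_i − a_j) / (j − i). Reading off the sorted break points: {0, 1, 2, 7}.
Verification: at each break x_0, at least two indices attain the minimum of min_i(a_i + i · x_0).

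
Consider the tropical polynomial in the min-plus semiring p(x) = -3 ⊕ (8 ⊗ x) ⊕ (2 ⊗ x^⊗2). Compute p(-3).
p(-3) = -4

A tropical monomial a ⊗ x^⊗i evaluates to a + i · x. Evaluating each term at x = -3:
  Term 0 contributes -3 + 0 · -3 = -3
  Term 1 contributes 8 + 1 · -3 = 5
  Term 2 contributes 2 + 2 · -3 = -4
p(-3) = ⊕ of these = min[-3, 5, -4] = -4.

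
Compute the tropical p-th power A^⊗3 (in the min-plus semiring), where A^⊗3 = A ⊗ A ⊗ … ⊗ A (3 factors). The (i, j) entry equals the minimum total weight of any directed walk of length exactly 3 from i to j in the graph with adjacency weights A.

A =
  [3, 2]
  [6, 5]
A^⊗3 =
  [9, 8]
  [12, 11]

Each entry (A^⊗3)_ij equals the minimum over all length-3 walks i = v_0 → v_1 → … → v_3 = j of Σ_t A[v_t][v_{t+1}]. For example, for (i, j) = (0, 1) we minimise over 4 possible intermediate vertex sequences; the minimum is 8, attained along the walk 0 → 0 → 0 → 1.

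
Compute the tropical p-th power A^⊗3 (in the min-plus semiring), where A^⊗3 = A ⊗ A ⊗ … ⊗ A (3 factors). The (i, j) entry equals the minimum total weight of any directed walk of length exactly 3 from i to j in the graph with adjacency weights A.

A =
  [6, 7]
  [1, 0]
A^⊗3 =
  [8, 7]
  [1, 0]

Each entry (A^⊗3)_ij equals the minimum over all length-3 walks i = v_0 → v_1 → … → v_3 = j of Σ_t A[v_t][v_{t+1}]. For example, for (i, j) = (0, 1) we minimise over 4 possible intermediate vertex sequences; the minimum is 7, attained along the walk 0 → 1 → 1 → 1.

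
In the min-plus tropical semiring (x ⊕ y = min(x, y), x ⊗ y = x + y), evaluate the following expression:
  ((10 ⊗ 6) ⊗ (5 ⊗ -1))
((10 ⊗ 6) ⊗ (5 ⊗ -1)) = 20

Expand innermost to outermost. Recall ⊕ takes the minimum of its arguments and ⊗ takes their sum. Working out the expression ((10 ⊗ 6) ⊗ (5 ⊗ -1)) gives 20.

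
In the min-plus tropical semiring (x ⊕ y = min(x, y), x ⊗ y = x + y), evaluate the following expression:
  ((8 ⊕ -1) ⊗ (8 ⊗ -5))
((8 ⊕ -1) ⊗ (8 ⊗ -5)) = 2

Expand innermost to outermost. Recall ⊕ takes the minimum of its arguments and ⊗ takes their sum. Working out the expression ((8 ⊕ -1) ⊗ (8 ⊗ -5)) gives 2.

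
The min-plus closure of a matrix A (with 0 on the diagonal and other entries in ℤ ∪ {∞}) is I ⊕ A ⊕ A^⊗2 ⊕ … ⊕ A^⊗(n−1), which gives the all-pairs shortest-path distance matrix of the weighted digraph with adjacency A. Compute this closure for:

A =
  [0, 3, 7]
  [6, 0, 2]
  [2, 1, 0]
Closure =
  [0, 3, 5]
  [4, 0, 2]
  [2, 1, 0]

This is the Floyd-Warshall all-pairs shortest-path computation. For each intermediate vertex k = 0, 1, …, 2, update dist[i][j] ← min(dist[i][j], dist[i][k] + dist[k][j]). The final matrix gives, for each (i, j), the minimum total weight of any directed path from i to j (possibly empty when i = j).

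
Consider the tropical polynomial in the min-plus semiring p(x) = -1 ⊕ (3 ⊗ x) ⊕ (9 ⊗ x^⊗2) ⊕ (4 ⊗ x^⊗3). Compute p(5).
p(5) = -1

A tropical monomial a ⊗ x^⊗i evaluates to a + i · x. Evaluating each term at x = 5:
  Term 0 contributes -1 + 0 · 5 = -1
  Term 1 contributes 3 + 1 · 5 = 8
  Term 2 contributes 9 + 2 · 5 = 19
  Term 3 contributes 4 + 3 · 5 = 19
p(5) = ⊕ of these = min[-1, 8, 19, 19] = -1.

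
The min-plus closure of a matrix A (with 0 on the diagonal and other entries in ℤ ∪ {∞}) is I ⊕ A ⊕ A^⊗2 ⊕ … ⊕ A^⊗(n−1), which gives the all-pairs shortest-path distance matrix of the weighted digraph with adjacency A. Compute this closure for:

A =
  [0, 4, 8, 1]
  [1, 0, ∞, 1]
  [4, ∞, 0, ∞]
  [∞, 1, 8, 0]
Closure =
  [0, 2, 8, 1]
  [1, 0, 9, 1]
  [4, 6, 0, 5]
  [2, 1, 8, 0]

This is the Floyd-Warshall all-pairs shortest-path computation. For each intermediate vertex k = 0, 1, …, 3, update dist[i][j] ← min(dist[i][j], dist[i][k] + dist[k][j]). The final matrix gives, for each (i, j), the minimum total weight of any directed path from i to j (possibly empty when i = j).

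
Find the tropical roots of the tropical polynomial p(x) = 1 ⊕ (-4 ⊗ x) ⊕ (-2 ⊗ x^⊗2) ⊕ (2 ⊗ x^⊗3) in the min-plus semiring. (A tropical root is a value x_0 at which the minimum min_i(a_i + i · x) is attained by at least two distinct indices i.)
Roots: {-4, -2, 5}

Each tropical root is a break point of the lower envelope of the lines y = a_i + i · x (there are 4 lines, with slopes 0, 1, ..., 3). Only the lines that attain the minimum somewhere contribute to roots; other lines are dominated. Here the surviving (envelope) indices are i = 3, i = 2, i = 1, i = 0.
Intersections between consecutive envelope lines give the roots: for adjacent envelope indices i < j the intersection is x = (a_i − a_j) / (j − i). Reading off the sorted break points: {-4, -2, 5}.
Verification: at each break x_0, at least two indices attain the minimum of min_i(a_i + i · x_0).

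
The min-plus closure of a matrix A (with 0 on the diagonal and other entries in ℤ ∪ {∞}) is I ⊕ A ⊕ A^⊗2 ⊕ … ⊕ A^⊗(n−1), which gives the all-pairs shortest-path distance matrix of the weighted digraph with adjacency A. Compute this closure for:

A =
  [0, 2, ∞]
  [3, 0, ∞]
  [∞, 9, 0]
Closure =
  [0, 2, ∞]
  [3, 0, ∞]
  [12, 9, 0]

This is the Floyd-Warshall all-pairs shortest-path computation. For each intermediate vertex k = 0, 1, …, 2, update dist[i][j] ← min(dist[i][j], dist[i][k] + dist[k][j]). The final matrix gives, for each (i, j), the minimum total weight of any directed path from i to j (possibly empty when i = j).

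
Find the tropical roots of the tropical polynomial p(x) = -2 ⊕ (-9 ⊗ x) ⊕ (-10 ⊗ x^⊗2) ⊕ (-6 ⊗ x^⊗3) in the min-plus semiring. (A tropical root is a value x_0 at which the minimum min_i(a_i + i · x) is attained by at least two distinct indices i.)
Roots: {-4, 1, 7}

Each tropical root is a break point of the lower envelope of the lines y = a_i + i · x (there are 4 lines, with slopes 0, 1, ..., 3). Only the lines that attain the minimum somewhere contribute to roots; other lines are dominated. Here the surviving (envelope) indices are i = 3, i = 2, i = 1, i = 0.
Intersections between consecutive envelope lines give the roots: for adjacent envelope indices i < j the intersection is x = (a_i − a_j) / (j − i). Reading off the sorted break points: {-4, 1, 7}.
Verification: at each break x_0, at least two indices attain the minimum of min_i(a_i + i · x_0).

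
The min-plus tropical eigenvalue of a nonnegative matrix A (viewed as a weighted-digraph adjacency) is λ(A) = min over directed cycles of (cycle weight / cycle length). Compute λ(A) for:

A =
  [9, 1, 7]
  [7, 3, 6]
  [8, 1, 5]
λ(A) = 3

Enumerate directed cycles and compute their means (weight / length). Sample:
  cycle 0 → 0: weight = 9, length = 1, mean = 9/1 ≈ 9.000
  cycle 1 → 1: weight = 3, length = 1, mean = 3/1 ≈ 3.000
  cycle 2 → 2: weight = 5, length = 1, mean = 5/1 ≈ 5.000
  cycle 0 → 1 → 0: weight = 8, length = 2, mean = 8/2 ≈ 4.000
  cycle 0 → 2 → 0: weight = 15, length = 2, mean = 15/2 ≈ 7.500
  cycle 1 → 0 → 1: weight = 8, length = 2, mean = 8/2 ≈ 4.000
Minimum mean = 3.000, attained e.g. along the cycle 1 → 1 with weight 3 and length 1. So λ(A) = 3/1 = 3.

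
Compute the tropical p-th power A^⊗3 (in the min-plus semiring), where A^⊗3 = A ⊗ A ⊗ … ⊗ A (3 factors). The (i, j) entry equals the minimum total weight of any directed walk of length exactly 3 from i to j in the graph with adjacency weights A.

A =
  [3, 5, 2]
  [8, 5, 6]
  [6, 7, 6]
A^⊗3 =
  [9, 11, 8]
  [14, 15, 13]
  [12, 14, 11]

Each entry (A^⊗3)_ij equals the minimum over all length-3 walks i = v_0 → v_1 → … → v_3 = j of Σ_t A[v_t][v_{t+1}]. For example, for (i, j) = (0, 2) we minimise over 9 possible intermediate vertex sequences; the minimum is 8, attained along the walk 0 → 0 → 0 → 2.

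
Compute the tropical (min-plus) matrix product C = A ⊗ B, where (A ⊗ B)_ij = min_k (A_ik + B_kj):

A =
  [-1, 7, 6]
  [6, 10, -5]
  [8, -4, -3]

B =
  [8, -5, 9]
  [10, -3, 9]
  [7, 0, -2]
A ⊗ B =
  [7, -6, 4]
  [2, -5, -7]
  [4, -7, -5]

Apply the min-plus product entry-by-entry:
  C[0][0] = min over k of (A[0][0] + B[0][0] = -1 + 8 = 7, A[0][1] + B[1][0] = 7 + 10 = 17, A[0][2] + B[2][0] = 6 + 7 = 13) = 7 (attained at k = 0)
  C[0][1] = min over k of (A[0][0] + B[0][1] = -1 + -5 = -6, A[0][1] + B[1][1] = 7 + -3 = 4, A[0][2] + B[2][1] = 6 + 0 = 6) = -6 (attained at k = 0)
  C[0][2] = min over k of (A[0][0] + B[0][2] = -1 + 9 = 8, A[0][1] + B[1][2] = 7 + 9 = 16, A[0][2] + B[2][2] = 6 + -2 = 4) = 4 (attained at k = 2)
  C[1][0] = min over k of (A[1][0] + B[0][0] = 6 + 8 = 14, A[1][1] + B[1][0] = 10 + 10 = 20, A[1][2] + B[2][0] = -5 + 7 = 2) = 2 (attained at k = 2)
  C[1][1] = min over k of (A[1][0] + B[0][1] = 6 + -5 = 1, A[1][1] + B[1][1] = 10 + -3 = 7, A[1][2] + B[2][1] = -5 + 0 = -5) = -5 (attained at k = 2)
  C[1][2] = min over k of (A[1][0] + B[0][2] = 6 + 9 = 15, A[1][1] + B[1][2] = 10 + 9 = 19, A[1][2] + B[2][2] = -5 + -2 = -7) = -7 (attained at k = 2)
  C[2][0] = min over k of (A[2][0] + B[0][0] = 8 + 8 = 16, A[2][1] + B[1][0] = -4 + 10 = 6, A[2][2] + B[2][0] = -3 + 7 = 4) = 4 (attained at k = 2)
  C[2][1] = min over k of (A[2][0] + B[0][1] = 8 + -5 = 3, A[2][1] + B[1][1] = -4 + -3 = -7, A[2][2] + B[2][1] = -3 + 0 = -3) = -7 (attained at k = 1)
  C[2][2] = min over k of (A[2][0] + B[0][2] = 8 + 9 = 17, A[2][1] + B[1][2] = -4 + 9 = 5, A[2][2] + B[2][2] = -3 + -2 = -5) = -5 (attained at k = 2)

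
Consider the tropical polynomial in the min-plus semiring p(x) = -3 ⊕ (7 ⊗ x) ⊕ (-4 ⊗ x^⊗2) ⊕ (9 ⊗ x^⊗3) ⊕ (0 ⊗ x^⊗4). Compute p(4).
p(4) = -3

A tropical monomial a ⊗ x^⊗i evaluates to a + i · x. Evaluating each term at x = 4:
  Term 0 contributes -3 + 0 · 4 = -3
  Term 1 contributes 7 + 1 · 4 = 11
  Term 2 contributes -4 + 2 · 4 = 4
  Term 3 contributes 9 + 3 · 4 = 21
  Term 4 contributes 0 + 4 · 4 = 16
p(4) = ⊕ of these = min[-3, 11, 4, 21, 16] = -3.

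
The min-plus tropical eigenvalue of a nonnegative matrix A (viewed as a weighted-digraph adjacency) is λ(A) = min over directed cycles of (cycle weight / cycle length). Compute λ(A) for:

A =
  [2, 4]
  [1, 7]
λ(A) = 2

Enumerate directed cycles and compute their means (weight / length). Sample:
  cycle 0 → 0: weight = 2, length = 1, mean = 2/1 ≈ 2.000
  cycle 1 → 1: weight = 7, length = 1, mean = 7/1 ≈ 7.000
  cycle 0 → 1 → 0: weight = 5, length = 2, mean = 5/2 ≈ 2.500
  cycle 1 → 0 → 1: weight = 5, length = 2, mean = 5/2 ≈ 2.500
Minimum mean = 2.000, attained e.g. along the cycle 0 → 0 with weight 2 and length 1. So λ(A) = 2/1 = 2.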